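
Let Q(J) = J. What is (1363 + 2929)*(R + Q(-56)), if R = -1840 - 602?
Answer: -10721416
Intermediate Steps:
R = -2442
(1363 + 2929)*(R + Q(-56)) = (1363 + 2929)*(-2442 - 56) = 4292*(-2498) = -10721416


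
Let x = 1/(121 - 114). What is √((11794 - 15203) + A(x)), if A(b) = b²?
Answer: 24*I*√290/7 ≈ 58.386*I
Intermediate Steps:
x = ⅐ (x = 1/7 = ⅐ ≈ 0.14286)
√((11794 - 15203) + A(x)) = √((11794 - 15203) + (⅐)²) = √(-3409 + 1/49) = √(-167040/49) = 24*I*√290/7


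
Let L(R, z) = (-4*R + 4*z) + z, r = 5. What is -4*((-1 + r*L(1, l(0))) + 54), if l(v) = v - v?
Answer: -132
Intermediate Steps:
l(v) = 0
L(R, z) = -4*R + 5*z
-4*((-1 + r*L(1, l(0))) + 54) = -4*((-1 + 5*(-4*1 + 5*0)) + 54) = -4*((-1 + 5*(-4 + 0)) + 54) = -4*((-1 + 5*(-4)) + 54) = -4*((-1 - 20) + 54) = -4*(-21 + 54) = -4*33 = -132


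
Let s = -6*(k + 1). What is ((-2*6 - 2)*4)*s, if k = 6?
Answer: 2352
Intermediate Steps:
s = -42 (s = -6*(6 + 1) = -6*7 = -42)
((-2*6 - 2)*4)*s = ((-2*6 - 2)*4)*(-42) = ((-12 - 2)*4)*(-42) = -14*4*(-42) = -56*(-42) = 2352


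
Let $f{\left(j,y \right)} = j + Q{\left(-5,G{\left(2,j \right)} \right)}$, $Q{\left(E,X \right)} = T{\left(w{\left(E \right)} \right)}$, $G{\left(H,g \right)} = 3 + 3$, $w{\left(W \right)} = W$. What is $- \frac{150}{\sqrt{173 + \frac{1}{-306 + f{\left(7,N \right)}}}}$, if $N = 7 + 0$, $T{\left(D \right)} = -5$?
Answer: $- \frac{600 \sqrt{999229}}{52591} \approx -11.404$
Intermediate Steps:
$G{\left(H,g \right)} = 6$
$Q{\left(E,X \right)} = -5$
$N = 7$
$f{\left(j,y \right)} = -5 + j$ ($f{\left(j,y \right)} = j - 5 = -5 + j$)
$- \frac{150}{\sqrt{173 + \frac{1}{-306 + f{\left(7,N \right)}}}} = - \frac{150}{\sqrt{173 + \frac{1}{-306 + \left(-5 + 7\right)}}} = - \frac{150}{\sqrt{173 + \frac{1}{-306 + 2}}} = - \frac{150}{\sqrt{173 + \frac{1}{-304}}} = - \frac{150}{\sqrt{173 - \frac{1}{304}}} = - \frac{150}{\sqrt{\frac{52591}{304}}} = - \frac{150}{\frac{1}{76} \sqrt{999229}} = - 150 \frac{4 \sqrt{999229}}{52591} = - \frac{600 \sqrt{999229}}{52591}$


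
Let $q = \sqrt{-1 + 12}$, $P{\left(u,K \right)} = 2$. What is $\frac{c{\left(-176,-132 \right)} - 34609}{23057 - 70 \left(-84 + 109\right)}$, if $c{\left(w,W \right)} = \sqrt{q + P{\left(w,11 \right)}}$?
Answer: $- \frac{34609}{21307} + \frac{\sqrt{2 + \sqrt{11}}}{21307} \approx -1.6242$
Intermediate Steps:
$q = \sqrt{11} \approx 3.3166$
$c{\left(w,W \right)} = \sqrt{2 + \sqrt{11}}$ ($c{\left(w,W \right)} = \sqrt{\sqrt{11} + 2} = \sqrt{2 + \sqrt{11}}$)
$\frac{c{\left(-176,-132 \right)} - 34609}{23057 - 70 \left(-84 + 109\right)} = \frac{\sqrt{2 + \sqrt{11}} - 34609}{23057 - 70 \left(-84 + 109\right)} = \frac{-34609 + \sqrt{2 + \sqrt{11}}}{23057 - 1750} = \frac{-34609 + \sqrt{2 + \sqrt{11}}}{21307} = \left(-34609 + \sqrt{2 + \sqrt{11}}\right) \frac{1}{21307} = - \frac{34609}{21307} + \frac{\sqrt{2 + \sqrt{11}}}{21307}$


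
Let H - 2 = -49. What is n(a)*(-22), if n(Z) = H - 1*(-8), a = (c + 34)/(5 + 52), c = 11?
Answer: 858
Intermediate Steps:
a = 15/19 (a = (11 + 34)/(5 + 52) = 45/57 = 45*(1/57) = 15/19 ≈ 0.78947)
H = -47 (H = 2 - 49 = -47)
n(Z) = -39 (n(Z) = -47 - 1*(-8) = -47 + 8 = -39)
n(a)*(-22) = -39*(-22) = 858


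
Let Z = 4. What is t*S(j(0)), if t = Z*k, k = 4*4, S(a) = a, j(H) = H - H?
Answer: 0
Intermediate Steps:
j(H) = 0
k = 16
t = 64 (t = 4*16 = 64)
t*S(j(0)) = 64*0 = 0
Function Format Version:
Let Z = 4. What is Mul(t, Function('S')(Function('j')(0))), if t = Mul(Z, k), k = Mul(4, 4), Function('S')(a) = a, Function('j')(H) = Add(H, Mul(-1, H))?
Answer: 0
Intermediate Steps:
Function('j')(H) = 0
k = 16
t = 64 (t = Mul(4, 16) = 64)
Mul(t, Function('S')(Function('j')(0))) = Mul(64, 0) = 0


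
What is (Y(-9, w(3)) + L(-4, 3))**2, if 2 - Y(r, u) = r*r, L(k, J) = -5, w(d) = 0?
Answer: 7056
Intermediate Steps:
Y(r, u) = 2 - r**2 (Y(r, u) = 2 - r*r = 2 - r**2)
(Y(-9, w(3)) + L(-4, 3))**2 = ((2 - 1*(-9)**2) - 5)**2 = ((2 - 1*81) - 5)**2 = ((2 - 81) - 5)**2 = (-79 - 5)**2 = (-84)**2 = 7056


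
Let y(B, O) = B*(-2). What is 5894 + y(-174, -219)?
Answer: 6242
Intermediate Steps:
y(B, O) = -2*B
5894 + y(-174, -219) = 5894 - 2*(-174) = 5894 + 348 = 6242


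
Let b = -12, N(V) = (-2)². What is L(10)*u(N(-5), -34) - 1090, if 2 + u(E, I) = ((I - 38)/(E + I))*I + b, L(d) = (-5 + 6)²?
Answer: -5928/5 ≈ -1185.6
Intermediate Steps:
L(d) = 1 (L(d) = 1² = 1)
N(V) = 4
u(E, I) = -14 + I*(-38 + I)/(E + I) (u(E, I) = -2 + (((I - 38)/(E + I))*I - 12) = -2 + (((-38 + I)/(E + I))*I - 12) = -2 + (I*(-38 + I)/(E + I) - 12) = -2 + (-12 + I*(-38 + I)/(E + I)) = -14 + I*(-38 + I)/(E + I))
L(10)*u(N(-5), -34) - 1090 = 1*(((-34)² - 52*(-34) - 14*4)/(4 - 34)) - 1090 = 1*((1156 + 1768 - 56)/(-30)) - 1090 = 1*(-1/30*2868) - 1090 = 1*(-478/5) - 1090 = -478/5 - 1090 = -5928/5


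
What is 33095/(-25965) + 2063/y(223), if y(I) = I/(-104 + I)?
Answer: 1273389884/1158039 ≈ 1099.6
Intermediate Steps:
33095/(-25965) + 2063/y(223) = 33095/(-25965) + 2063/((223/(-104 + 223))) = 33095*(-1/25965) + 2063/((223/119)) = -6619/5193 + 2063/((223*(1/119))) = -6619/5193 + 2063/(223/119) = -6619/5193 + 2063*(119/223) = -6619/5193 + 245497/223 = 1273389884/1158039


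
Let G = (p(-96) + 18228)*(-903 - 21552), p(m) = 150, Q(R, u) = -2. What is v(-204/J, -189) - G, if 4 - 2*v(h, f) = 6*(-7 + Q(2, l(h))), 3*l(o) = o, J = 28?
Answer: 412678019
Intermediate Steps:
l(o) = o/3
v(h, f) = 29 (v(h, f) = 2 - 3*(-7 - 2) = 2 - 3*(-9) = 2 - ½*(-54) = 2 + 27 = 29)
G = -412677990 (G = (150 + 18228)*(-903 - 21552) = 18378*(-22455) = -412677990)
v(-204/J, -189) - G = 29 - 1*(-412677990) = 29 + 412677990 = 412678019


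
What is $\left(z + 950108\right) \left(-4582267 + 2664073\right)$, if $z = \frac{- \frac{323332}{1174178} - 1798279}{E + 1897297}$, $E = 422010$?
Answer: $- \frac{2481574574003309588427078}{1361639627323} \approx -1.8225 \cdot 10^{12}$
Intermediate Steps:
$z = - \frac{1055749981497}{1361639627323}$ ($z = \frac{- \frac{323332}{1174178} - 1798279}{422010 + 1897297} = \frac{\left(-323332\right) \frac{1}{1174178} - 1798279}{2319307} = \left(- \frac{161666}{587089} - 1798279\right) \frac{1}{2319307} = \left(- \frac{1055749981497}{587089}\right) \frac{1}{2319307} = - \frac{1055749981497}{1361639627323} \approx -0.77535$)
$\left(z + 950108\right) \left(-4582267 + 2664073\right) = \left(- \frac{1055749981497}{1361639627323} + 950108\right) \left(-4582267 + 2664073\right) = \frac{1293703647286619387}{1361639627323} \left(-1918194\right) = - \frac{2481574574003309588427078}{1361639627323}$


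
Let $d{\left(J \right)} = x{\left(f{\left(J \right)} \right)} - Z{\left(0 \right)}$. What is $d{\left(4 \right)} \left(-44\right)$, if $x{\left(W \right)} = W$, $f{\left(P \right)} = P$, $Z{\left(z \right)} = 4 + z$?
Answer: $0$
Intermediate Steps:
$d{\left(J \right)} = -4 + J$ ($d{\left(J \right)} = J - \left(4 + 0\right) = J - 4 = -4 + J$)
$d{\left(4 \right)} \left(-44\right) = \left(-4 + 4\right) \left(-44\right) = 0 \left(-44\right) = 0$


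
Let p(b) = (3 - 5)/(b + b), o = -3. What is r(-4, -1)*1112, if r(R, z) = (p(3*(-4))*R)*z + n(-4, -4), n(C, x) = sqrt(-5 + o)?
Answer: 1112/3 + 2224*I*sqrt(2) ≈ 370.67 + 3145.2*I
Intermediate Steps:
p(b) = -1/b (p(b) = -2*1/(2*b) = -1/b)
n(C, x) = 2*I*sqrt(2) (n(C, x) = sqrt(-5 - 3) = sqrt(-8) = 2*I*sqrt(2))
r(R, z) = 2*I*sqrt(2) + R*z/12 (r(R, z) = ((-1/(3*(-4)))*R)*z + 2*I*sqrt(2) = ((-1/(-12))*R)*z + 2*I*sqrt(2) = ((-1*(-1/12))*R)*z + 2*I*sqrt(2) = (R/12)*z + 2*I*sqrt(2) = R*z/12 + 2*I*sqrt(2) = 2*I*sqrt(2) + R*z/12)
r(-4, -1)*1112 = (2*I*sqrt(2) + (1/12)*(-4)*(-1))*1112 = (2*I*sqrt(2) + 1/3)*1112 = (1/3 + 2*I*sqrt(2))*1112 = 1112/3 + 2224*I*sqrt(2)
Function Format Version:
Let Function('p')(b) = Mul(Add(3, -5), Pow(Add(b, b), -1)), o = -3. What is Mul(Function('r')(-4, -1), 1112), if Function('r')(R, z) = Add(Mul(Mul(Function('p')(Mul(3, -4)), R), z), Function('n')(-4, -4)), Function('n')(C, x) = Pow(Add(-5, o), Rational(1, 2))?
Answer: Add(Rational(1112, 3), Mul(2224, I, Pow(2, Rational(1, 2)))) ≈ Add(370.67, Mul(3145.2, I))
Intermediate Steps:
Function('p')(b) = Mul(-1, Pow(b, -1)) (Function('p')(b) = Mul(-2, Pow(Mul(2, b), -1)) = Mul(-2, Mul(Rational(1, 2), Pow(b, -1))) = Mul(-1, Pow(b, -1)))
Function('n')(C, x) = Mul(2, I, Pow(2, Rational(1, 2))) (Function('n')(C, x) = Pow(Add(-5, -3), Rational(1, 2)) = Pow(-8, Rational(1, 2)) = Mul(2, I, Pow(2, Rational(1, 2))))
Function('r')(R, z) = Add(Mul(2, I, Pow(2, Rational(1, 2))), Mul(Rational(1, 12), R, z)) (Function('r')(R, z) = Add(Mul(Mul(Mul(-1, Pow(Mul(3, -4), -1)), R), z), Mul(2, I, Pow(2, Rational(1, 2)))) = Add(Mul(Mul(Mul(-1, Pow(-12, -1)), R), z), Mul(2, I, Pow(2, Rational(1, 2)))) = Add(Mul(Mul(Mul(-1, Rational(-1, 12)), R), z), Mul(2, I, Pow(2, Rational(1, 2)))) = Add(Mul(Mul(Rational(1, 12), R), z), Mul(2, I, Pow(2, Rational(1, 2)))) = Add(Mul(Rational(1, 12), R, z), Mul(2, I, Pow(2, Rational(1, 2)))) = Add(Mul(2, I, Pow(2, Rational(1, 2))), Mul(Rational(1, 12), R, z)))
Mul(Function('r')(-4, -1), 1112) = Mul(Add(Mul(2, I, Pow(2, Rational(1, 2))), Mul(Rational(1, 12), -4, -1)), 1112) = Mul(Add(Mul(2, I, Pow(2, Rational(1, 2))), Rational(1, 3)), 1112) = Mul(Add(Rational(1, 3), Mul(2, I, Pow(2, Rational(1, 2)))), 1112) = Add(Rational(1112, 3), Mul(2224, I, Pow(2, Rational(1, 2))))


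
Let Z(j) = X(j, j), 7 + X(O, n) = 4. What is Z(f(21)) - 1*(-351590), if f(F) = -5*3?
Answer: 351587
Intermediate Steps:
f(F) = -15
X(O, n) = -3 (X(O, n) = -7 + 4 = -3)
Z(j) = -3
Z(f(21)) - 1*(-351590) = -3 - 1*(-351590) = -3 + 351590 = 351587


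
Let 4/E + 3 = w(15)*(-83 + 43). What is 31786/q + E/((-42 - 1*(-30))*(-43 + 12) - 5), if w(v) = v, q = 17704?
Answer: 3517101385/1958956452 ≈ 1.7954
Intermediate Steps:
E = -4/603 (E = 4/(-3 + 15*(-83 + 43)) = 4/(-3 + 15*(-40)) = 4/(-3 - 600) = 4/(-603) = 4*(-1/603) = -4/603 ≈ -0.0066335)
31786/q + E/((-42 - 1*(-30))*(-43 + 12) - 5) = 31786/17704 - 4/(603*((-42 - 1*(-30))*(-43 + 12) - 5)) = 31786*(1/17704) - 4/(603*((-42 + 30)*(-31) - 5)) = 15893/8852 - 4/(603*(-12*(-31) - 5)) = 15893/8852 - 4/(603*(372 - 5)) = 15893/8852 - 4/603/367 = 15893/8852 - 4/603*1/367 = 15893/8852 - 4/221301 = 3517101385/1958956452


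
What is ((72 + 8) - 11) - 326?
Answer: -257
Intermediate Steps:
((72 + 8) - 11) - 326 = (80 - 11) - 326 = 69 - 326 = -257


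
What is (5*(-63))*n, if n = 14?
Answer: -4410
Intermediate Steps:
(5*(-63))*n = (5*(-63))*14 = -315*14 = -4410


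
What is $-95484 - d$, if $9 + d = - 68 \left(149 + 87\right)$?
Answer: $-79427$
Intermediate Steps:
$d = -16057$ ($d = -9 - 68 \left(149 + 87\right) = -9 - 16048 = -16057$)
$-95484 - d = -95484 - -16057 = -95484 + 16057 = -79427$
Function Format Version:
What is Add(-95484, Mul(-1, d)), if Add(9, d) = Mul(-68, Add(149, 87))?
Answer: -79427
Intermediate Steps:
d = -16057 (d = Add(-9, Mul(-68, Add(149, 87))) = Add(-9, Mul(-68, 236)) = Add(-9, -16048) = -16057)
Add(-95484, Mul(-1, d)) = Add(-95484, Mul(-1, -16057)) = Add(-95484, 16057) = -79427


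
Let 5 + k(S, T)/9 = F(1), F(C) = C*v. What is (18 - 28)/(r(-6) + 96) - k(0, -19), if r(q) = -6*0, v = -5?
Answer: 4315/48 ≈ 89.896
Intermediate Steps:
F(C) = -5*C (F(C) = C*(-5) = -5*C)
k(S, T) = -90 (k(S, T) = -45 + 9*(-5*1) = -45 + 9*(-5) = -45 - 45 = -90)
r(q) = 0
(18 - 28)/(r(-6) + 96) - k(0, -19) = (18 - 28)/(0 + 96) - 1*(-90) = -10/96 + 90 = -10*1/96 + 90 = -5/48 + 90 = 4315/48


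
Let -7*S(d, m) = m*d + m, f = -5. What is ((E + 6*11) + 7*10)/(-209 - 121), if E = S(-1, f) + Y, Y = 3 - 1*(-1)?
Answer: -14/33 ≈ -0.42424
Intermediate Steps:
Y = 4 (Y = 3 + 1 = 4)
S(d, m) = -m/7 - d*m/7 (S(d, m) = -(m*d + m)/7 = -(d*m + m)/7 = -(m + d*m)/7 = -m/7 - d*m/7)
E = 4 (E = -⅐*(-5)*(1 - 1) + 4 = -⅐*(-5)*0 + 4 = 0 + 4 = 4)
((E + 6*11) + 7*10)/(-209 - 121) = ((4 + 6*11) + 7*10)/(-209 - 121) = ((4 + 66) + 70)/(-330) = (70 + 70)*(-1/330) = 140*(-1/330) = -14/33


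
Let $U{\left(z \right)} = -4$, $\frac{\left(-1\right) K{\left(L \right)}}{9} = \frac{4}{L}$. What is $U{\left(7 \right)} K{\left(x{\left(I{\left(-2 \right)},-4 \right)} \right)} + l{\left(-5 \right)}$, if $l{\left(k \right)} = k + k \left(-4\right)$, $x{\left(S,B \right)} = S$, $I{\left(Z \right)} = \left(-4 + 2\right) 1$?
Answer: $-57$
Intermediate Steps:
$I{\left(Z \right)} = -2$ ($I{\left(Z \right)} = \left(-2\right) 1 = -2$)
$K{\left(L \right)} = - \frac{36}{L}$ ($K{\left(L \right)} = - 9 \frac{4}{L} = - \frac{36}{L}$)
$l{\left(k \right)} = - 3 k$ ($l{\left(k \right)} = k - 4 k = - 3 k$)
$U{\left(7 \right)} K{\left(x{\left(I{\left(-2 \right)},-4 \right)} \right)} + l{\left(-5 \right)} = - 4 \left(- \frac{36}{-2}\right) - -15 = - 4 \left(\left(-36\right) \left(- \frac{1}{2}\right)\right) + 15 = \left(-4\right) 18 + 15 = -72 + 15 = -57$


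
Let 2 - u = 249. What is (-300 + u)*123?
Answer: -67281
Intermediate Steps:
u = -247 (u = 2 - 1*249 = 2 - 249 = -247)
(-300 + u)*123 = (-300 - 247)*123 = -547*123 = -67281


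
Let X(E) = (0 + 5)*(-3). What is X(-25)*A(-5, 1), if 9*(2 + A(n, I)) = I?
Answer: 85/3 ≈ 28.333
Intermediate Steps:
X(E) = -15 (X(E) = 5*(-3) = -15)
A(n, I) = -2 + I/9
X(-25)*A(-5, 1) = -15*(-2 + (⅑)*1) = -15*(-2 + ⅑) = -15*(-17/9) = 85/3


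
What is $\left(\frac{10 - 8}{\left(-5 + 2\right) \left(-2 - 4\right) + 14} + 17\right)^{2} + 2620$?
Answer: $\frac{745249}{256} \approx 2911.1$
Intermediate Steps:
$\left(\frac{10 - 8}{\left(-5 + 2\right) \left(-2 - 4\right) + 14} + 17\right)^{2} + 2620 = \left(\frac{2}{\left(-3\right) \left(-6\right) + 14} + 17\right)^{2} + 2620 = \left(\frac{2}{18 + 14} + 17\right)^{2} + 2620 = \left(\frac{2}{32} + 17\right)^{2} + 2620 = \left(2 \cdot \frac{1}{32} + 17\right)^{2} + 2620 = \left(\frac{1}{16} + 17\right)^{2} + 2620 = \left(\frac{273}{16}\right)^{2} + 2620 = \frac{74529}{256} + 2620 = \frac{745249}{256}$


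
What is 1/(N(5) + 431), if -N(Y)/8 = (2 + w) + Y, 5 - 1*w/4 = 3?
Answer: 1/311 ≈ 0.0032154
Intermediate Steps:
w = 8 (w = 20 - 4*3 = 20 - 12 = 8)
N(Y) = -80 - 8*Y (N(Y) = -8*((2 + 8) + Y) = -8*(10 + Y) = -80 - 8*Y)
1/(N(5) + 431) = 1/((-80 - 8*5) + 431) = 1/((-80 - 40) + 431) = 1/(-120 + 431) = 1/311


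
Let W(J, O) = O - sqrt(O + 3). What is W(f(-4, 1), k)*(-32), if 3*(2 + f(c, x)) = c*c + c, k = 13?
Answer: -288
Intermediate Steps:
f(c, x) = -2 + c/3 + c**2/3 (f(c, x) = -2 + (c*c + c)/3 = -2 + (c**2 + c)/3 = -2 + (c + c**2)/3 = -2 + (c/3 + c**2/3) = -2 + c/3 + c**2/3)
W(J, O) = O - sqrt(3 + O)
W(f(-4, 1), k)*(-32) = (13 - sqrt(3 + 13))*(-32) = (13 - sqrt(16))*(-32) = (13 - 1*4)*(-32) = (13 - 4)*(-32) = 9*(-32) = -288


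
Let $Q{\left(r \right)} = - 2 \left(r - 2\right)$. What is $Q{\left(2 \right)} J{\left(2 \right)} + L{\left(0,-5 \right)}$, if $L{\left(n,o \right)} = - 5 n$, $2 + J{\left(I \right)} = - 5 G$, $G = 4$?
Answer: $0$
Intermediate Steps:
$Q{\left(r \right)} = 4 - 2 r$ ($Q{\left(r \right)} = - 2 \left(-2 + r\right) = 4 - 2 r$)
$J{\left(I \right)} = -22$ ($J{\left(I \right)} = -2 - 20 = -22$)
$Q{\left(2 \right)} J{\left(2 \right)} + L{\left(0,-5 \right)} = \left(4 - 4\right) \left(-22\right) - 0 = \left(4 - 4\right) \left(-22\right) + 0 = 0 \left(-22\right) + 0 = 0 + 0 = 0$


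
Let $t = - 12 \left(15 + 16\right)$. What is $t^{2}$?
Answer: $138384$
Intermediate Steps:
$t = -372$ ($t = \left(-12\right) 31 = -372$)
$t^{2} = \left(-372\right)^{2} = 138384$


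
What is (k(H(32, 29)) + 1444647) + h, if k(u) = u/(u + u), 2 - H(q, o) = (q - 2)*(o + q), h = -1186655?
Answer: 515985/2 ≈ 2.5799e+5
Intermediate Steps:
H(q, o) = 2 - (-2 + q)*(o + q) (H(q, o) = 2 - (q - 2)*(o + q) = 2 - (-2 + q)*(o + q))
k(u) = ½ (k(u) = u/((2*u)) = u*(1/(2*u)) = ½)
(k(H(32, 29)) + 1444647) + h = (½ + 1444647) - 1186655 = 2889295/2 - 1186655 = 515985/2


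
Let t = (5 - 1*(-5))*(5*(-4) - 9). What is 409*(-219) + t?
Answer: -89861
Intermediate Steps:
t = -290 (t = (5 + 5)*(-20 - 9) = 10*(-29) = -290)
409*(-219) + t = 409*(-219) - 290 = -89571 - 290 = -89861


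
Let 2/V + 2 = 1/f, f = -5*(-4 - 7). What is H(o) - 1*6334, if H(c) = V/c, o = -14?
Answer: -4832787/763 ≈ -6333.9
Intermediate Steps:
f = 55 (f = -5*(-11) = 55)
V = -110/109 (V = 2/(-2 + 1/55) = 2/(-109/55) = 2*(-55/109) = -110/109 ≈ -1.0092)
H(c) = -110/(109*c)
H(o) - 1*6334 = -110/109/(-14) - 1*6334 = -110/109*(-1/14) - 6334 = 55/763 - 6334 = -4832787/763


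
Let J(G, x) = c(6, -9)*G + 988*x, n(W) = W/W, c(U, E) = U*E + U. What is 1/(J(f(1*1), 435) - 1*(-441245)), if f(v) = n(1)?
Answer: 1/870977 ≈ 1.1481e-6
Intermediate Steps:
c(U, E) = U + E*U (c(U, E) = E*U + U = U + E*U)
n(W) = 1
f(v) = 1
J(G, x) = -48*G + 988*x (J(G, x) = (6*(1 - 9))*G + 988*x = (6*(-8))*G + 988*x = -48*G + 988*x)
1/(J(f(1*1), 435) - 1*(-441245)) = 1/((-48*1 + 988*435) - 1*(-441245)) = 1/((-48 + 429780) + 441245) = 1/(429732 + 441245) = 1/870977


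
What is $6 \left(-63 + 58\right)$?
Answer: $-30$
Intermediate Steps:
$6 \left(-63 + 58\right) = 6 \left(-5\right) = -30$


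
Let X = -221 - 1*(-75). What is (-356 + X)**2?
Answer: 252004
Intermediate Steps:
X = -146 (X = -221 + 75 = -146)
(-356 + X)**2 = (-356 - 146)**2 = (-502)**2 = 252004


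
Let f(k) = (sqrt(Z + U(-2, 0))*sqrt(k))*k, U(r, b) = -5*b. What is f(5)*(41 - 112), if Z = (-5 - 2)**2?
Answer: -2485*sqrt(5) ≈ -5556.6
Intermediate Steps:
Z = 49 (Z = (-7)**2 = 49)
f(k) = 7*k**(3/2) (f(k) = (sqrt(49 - 5*0)*sqrt(k))*k = (sqrt(49 + 0)*sqrt(k))*k = (sqrt(49)*sqrt(k))*k = (7*sqrt(k))*k = 7*k**(3/2))
f(5)*(41 - 112) = (7*5**(3/2))*(41 - 112) = (7*(5*sqrt(5)))*(-71) = (35*sqrt(5))*(-71) = -2485*sqrt(5)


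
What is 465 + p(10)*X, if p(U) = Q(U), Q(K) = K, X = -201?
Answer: -1545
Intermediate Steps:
p(U) = U
465 + p(10)*X = 465 + 10*(-201) = 465 - 2010 = -1545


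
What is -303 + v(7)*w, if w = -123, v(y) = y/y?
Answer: -426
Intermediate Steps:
v(y) = 1
-303 + v(7)*w = -303 + 1*(-123) = -303 - 123 = -426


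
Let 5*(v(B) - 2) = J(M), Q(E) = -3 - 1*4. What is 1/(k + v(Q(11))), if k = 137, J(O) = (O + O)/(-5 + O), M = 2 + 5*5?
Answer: 55/7672 ≈ 0.0071689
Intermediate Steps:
Q(E) = -7 (Q(E) = -3 - 4 = -7)
M = 27 (M = 2 + 25 = 27)
J(O) = 2*O/(-5 + O) (J(O) = (2*O)/(-5 + O) = 2*O/(-5 + O))
v(B) = 137/55 (v(B) = 2 + (2*27/(-5 + 27))/5 = 2 + (2*27/22)/5 = 2 + (2*27*(1/22))/5 = 2 + (⅕)*(27/11) = 2 + 27/55 = 137/55)
1/(k + v(Q(11))) = 1/(137 + 137/55) = 1/(7672/55) = 55/7672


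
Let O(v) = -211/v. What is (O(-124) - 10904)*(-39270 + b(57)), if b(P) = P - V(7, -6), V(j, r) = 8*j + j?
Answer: 13274158815/31 ≈ 4.2820e+8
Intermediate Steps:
V(j, r) = 9*j
b(P) = -63 + P (b(P) = P - 9*7 = P - 1*63 = P - 63 = -63 + P)
(O(-124) - 10904)*(-39270 + b(57)) = (-211/(-124) - 10904)*(-39270 + (-63 + 57)) = (-211*(-1/124) - 10904)*(-39270 - 6) = (211/124 - 10904)*(-39276) = -1351885/124*(-39276) = 13274158815/31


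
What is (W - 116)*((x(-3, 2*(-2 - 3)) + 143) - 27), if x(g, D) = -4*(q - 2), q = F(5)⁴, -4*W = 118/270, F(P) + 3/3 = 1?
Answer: -1943669/135 ≈ -14398.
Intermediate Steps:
F(P) = 0 (F(P) = -1 + 1 = 0)
W = -59/540 (W = -59/(2*270) = -¼*59/135 = -59/540 ≈ -0.10926)
q = 0 (q = 0⁴ = 0)
x(g, D) = 8 (x(g, D) = -4*(0 - 2) = -4*(-2) = 8)
(W - 116)*((x(-3, 2*(-2 - 3)) + 143) - 27) = (-59/540 - 116)*((8 + 143) - 27) = -62699*(151 - 27)/540 = -62699/540*124 = -1943669/135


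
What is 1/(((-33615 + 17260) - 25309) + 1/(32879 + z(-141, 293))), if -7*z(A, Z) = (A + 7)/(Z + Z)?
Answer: -67434896/2809607504893 ≈ -2.4002e-5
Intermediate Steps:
z(A, Z) = -(7 + A)/(14*Z) (z(A, Z) = -(A + 7)/(7*(Z + Z)) = -(7 + A)/(7*(2*Z)) = -(7 + A)*1/(2*Z)/7 = -(7 + A)/(14*Z))
1/(((-33615 + 17260) - 25309) + 1/(32879 + z(-141, 293))) = 1/(((-33615 + 17260) - 25309) + 1/(32879 + (1/14)*(-7 - 1*(-141))/293)) = 1/((-16355 - 25309) + 1/(32879 + (1/14)*(1/293)*(-7 + 141))) = 1/(-41664 + 1/(32879 + (1/14)*(1/293)*134)) = 1/(-41664 + 1/(32879 + 67/2051)) = 1/(-41664 + 1/(67434896/2051)) = 1/(-41664 + 2051/67434896) = 1/(-2809607504893/67434896) = -67434896/2809607504893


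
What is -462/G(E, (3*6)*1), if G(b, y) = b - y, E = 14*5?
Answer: -231/26 ≈ -8.8846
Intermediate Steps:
E = 70
-462/G(E, (3*6)*1) = -462/(70 - 3*6) = -462/(70 - 18) = -462/52 = -462*1/52 = -231/26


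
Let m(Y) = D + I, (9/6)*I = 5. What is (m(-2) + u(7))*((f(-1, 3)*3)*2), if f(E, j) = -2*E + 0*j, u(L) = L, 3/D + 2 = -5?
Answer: 832/7 ≈ 118.86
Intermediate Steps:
D = -3/7 (D = 3/(-2 - 5) = 3/(-7) = 3*(-1/7) = -3/7 ≈ -0.42857)
f(E, j) = -2*E (f(E, j) = -2*E + 0 = -2*E)
I = 10/3 (I = (2/3)*5 = 10/3 ≈ 3.3333)
m(Y) = 61/21 (m(Y) = -3/7 + 10/3 = 61/21)
(m(-2) + u(7))*((f(-1, 3)*3)*2) = (61/21 + 7)*((-2*(-1)*3)*2) = 208*((2*3)*2)/21 = 208*(6*2)/21 = (208/21)*12 = 832/7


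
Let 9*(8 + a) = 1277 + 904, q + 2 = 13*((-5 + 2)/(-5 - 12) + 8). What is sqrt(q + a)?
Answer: sqrt(880770)/51 ≈ 18.402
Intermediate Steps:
q = 1773/17 (q = -2 + 13*((-5 + 2)/(-5 - 12) + 8) = -2 + 13*(-3/(-17) + 8) = -2 + 13*(-3*(-1/17) + 8) = -2 + 13*(3/17 + 8) = -2 + 13*(139/17) = -2 + 1807/17 = 1773/17 ≈ 104.29)
a = 703/3 (a = -8 + (1277 + 904)/9 = -8 + (1/9)*2181 = -8 + 727/3 = 703/3 ≈ 234.33)
sqrt(q + a) = sqrt(1773/17 + 703/3) = sqrt(17270/51) = sqrt(880770)/51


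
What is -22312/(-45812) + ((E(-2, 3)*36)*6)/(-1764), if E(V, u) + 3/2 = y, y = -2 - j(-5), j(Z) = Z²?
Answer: 2231785/561197 ≈ 3.9768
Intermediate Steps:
y = -27 (y = -2 - 1*(-5)² = -2 - 1*25 = -2 - 25 = -27)
E(V, u) = -57/2 (E(V, u) = -3/2 - 27 = -57/2)
-22312/(-45812) + ((E(-2, 3)*36)*6)/(-1764) = -22312/(-45812) + (-57/2*36*6)/(-1764) = -22312*(-1/45812) - 1026*6*(-1/1764) = 5578/11453 - 6156*(-1/1764) = 5578/11453 + 171/49 = 2231785/561197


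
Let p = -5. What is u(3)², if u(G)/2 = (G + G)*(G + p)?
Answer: 576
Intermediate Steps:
u(G) = 4*G*(-5 + G) (u(G) = 2*((G + G)*(G - 5)) = 2*((2*G)*(-5 + G)) = 2*(2*G*(-5 + G)) = 4*G*(-5 + G))
u(3)² = (4*3*(-5 + 3))² = (4*3*(-2))² = (-24)² = 576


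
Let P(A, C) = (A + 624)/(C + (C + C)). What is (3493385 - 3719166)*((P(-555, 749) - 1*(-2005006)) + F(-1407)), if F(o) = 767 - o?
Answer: -339434152770383/749 ≈ -4.5318e+11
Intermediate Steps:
P(A, C) = (624 + A)/(3*C) (P(A, C) = (624 + A)/(C + 2*C) = (624 + A)/((3*C)) = (624 + A)*(1/(3*C)) = (624 + A)/(3*C))
(3493385 - 3719166)*((P(-555, 749) - 1*(-2005006)) + F(-1407)) = (3493385 - 3719166)*(((1/3)*(624 - 555)/749 - 1*(-2005006)) + (767 - 1*(-1407))) = -225781*(((1/3)*(1/749)*69 + 2005006) + (767 + 1407)) = -225781*((23/749 + 2005006) + 2174) = -225781*(1501749517/749 + 2174) = -225781*1503377843/749 = -339434152770383/749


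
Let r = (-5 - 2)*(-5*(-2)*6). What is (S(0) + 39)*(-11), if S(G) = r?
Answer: 4191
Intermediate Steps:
r = -420 (r = -70*6 = -7*60 = -420)
S(G) = -420
(S(0) + 39)*(-11) = (-420 + 39)*(-11) = -381*(-11) = 4191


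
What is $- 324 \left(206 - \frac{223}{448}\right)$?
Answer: $- \frac{7457265}{112} \approx -66583.0$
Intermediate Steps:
$- 324 \left(206 - \frac{223}{448}\right) = \left(-324\right) \frac{92065}{448} = - \frac{7457265}{112}$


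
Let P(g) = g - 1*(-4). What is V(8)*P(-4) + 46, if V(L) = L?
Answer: 46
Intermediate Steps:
P(g) = 4 + g (P(g) = g + 4 = 4 + g)
V(8)*P(-4) + 46 = 8*(4 - 4) + 46 = 8*0 + 46 = 0 + 46 = 46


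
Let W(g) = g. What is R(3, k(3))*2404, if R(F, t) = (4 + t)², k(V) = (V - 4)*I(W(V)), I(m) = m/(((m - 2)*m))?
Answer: 21636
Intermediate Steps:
I(m) = 1/(-2 + m) (I(m) = m/(((-2 + m)*m)) = m/((m*(-2 + m))) = m*(1/(m*(-2 + m))) = 1/(-2 + m))
k(V) = (-4 + V)/(-2 + V) (k(V) = (V - 4)/(-2 + V) = (-4 + V)/(-2 + V))
R(3, k(3))*2404 = (4 + (-4 + 3)/(-2 + 3))²*2404 = (4 - 1/1)²*2404 = (4 + 1*(-1))²*2404 = (4 - 1)²*2404 = 3²*2404 = 9*2404 = 21636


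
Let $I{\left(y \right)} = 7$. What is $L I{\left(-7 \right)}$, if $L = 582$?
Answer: $4074$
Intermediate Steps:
$L I{\left(-7 \right)} = 582 \cdot 7 = 4074$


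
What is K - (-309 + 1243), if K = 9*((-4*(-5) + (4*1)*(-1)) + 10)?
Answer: -700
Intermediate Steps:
K = 234 (K = 9*((20 + 4*(-1)) + 10) = 9*((20 - 4) + 10) = 9*(16 + 10) = 9*26 = 234)
K - (-309 + 1243) = 234 - (-309 + 1243) = 234 - 1*934 = 234 - 934 = -700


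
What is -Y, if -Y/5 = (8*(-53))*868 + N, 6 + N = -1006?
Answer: -1845220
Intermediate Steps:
N = -1012 (N = -6 - 1006 = -1012)
Y = 1845220 (Y = -5*((8*(-53))*868 - 1012) = -5*(-424*868 - 1012) = -5*(-368032 - 1012) = -5*(-369044) = 1845220)
-Y = -1*1845220 = -1845220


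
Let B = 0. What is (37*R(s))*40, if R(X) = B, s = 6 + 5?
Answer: 0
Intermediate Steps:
s = 11
R(X) = 0
(37*R(s))*40 = (37*0)*40 = 0*40 = 0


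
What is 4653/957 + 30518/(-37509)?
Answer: 4403747/1087761 ≈ 4.0484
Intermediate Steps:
4653/957 + 30518/(-37509) = 4653*(1/957) + 30518*(-1/37509) = 141/29 - 30518/37509 = 4403747/1087761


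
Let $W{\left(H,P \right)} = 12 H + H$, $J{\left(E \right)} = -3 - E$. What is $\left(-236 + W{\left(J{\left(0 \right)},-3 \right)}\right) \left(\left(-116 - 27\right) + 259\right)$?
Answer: $-31900$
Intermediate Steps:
$W{\left(H,P \right)} = 13 H$
$\left(-236 + W{\left(J{\left(0 \right)},-3 \right)}\right) \left(\left(-116 - 27\right) + 259\right) = \left(-236 + 13 \left(-3 - 0\right)\right) \left(\left(-116 - 27\right) + 259\right) = \left(-236 + 13 \left(-3 + 0\right)\right) \left(\left(-116 - 27\right) + 259\right) = \left(-236 + 13 \left(-3\right)\right) \left(-143 + 259\right) = \left(-236 - 39\right) 116 = \left(-275\right) 116 = -31900$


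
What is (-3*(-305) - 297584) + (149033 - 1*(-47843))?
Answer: -99793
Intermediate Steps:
(-3*(-305) - 297584) + (149033 - 1*(-47843)) = (915 - 297584) + (149033 + 47843) = -296669 + 196876 = -99793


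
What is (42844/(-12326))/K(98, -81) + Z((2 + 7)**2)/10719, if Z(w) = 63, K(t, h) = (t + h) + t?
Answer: -20552387/844115295 ≈ -0.024348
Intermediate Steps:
K(t, h) = h + 2*t (K(t, h) = (h + t) + t = h + 2*t)
(42844/(-12326))/K(98, -81) + Z((2 + 7)**2)/10719 = (42844/(-12326))/(-81 + 2*98) + 63/10719 = (42844*(-1/12326))/(-81 + 196) + 63*(1/10719) = -21422/6163/115 + 7/1191 = -21422/6163*1/115 + 7/1191 = -21422/708745 + 7/1191 = -20552387/844115295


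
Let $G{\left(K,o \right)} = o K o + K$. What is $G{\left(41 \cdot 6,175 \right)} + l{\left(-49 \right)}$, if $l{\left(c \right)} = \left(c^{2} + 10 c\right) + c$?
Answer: $7535858$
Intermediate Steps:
$l{\left(c \right)} = c^{2} + 11 c$
$G{\left(K,o \right)} = K + K o^{2}$ ($G{\left(K,o \right)} = K o o + K = K o^{2} + K = K + K o^{2}$)
$G{\left(41 \cdot 6,175 \right)} + l{\left(-49 \right)} = 41 \cdot 6 \left(1 + 175^{2}\right) - 49 \left(11 - 49\right) = 246 \left(1 + 30625\right) - -1862 = 246 \cdot 30626 + 1862 = 7533996 + 1862 = 7535858$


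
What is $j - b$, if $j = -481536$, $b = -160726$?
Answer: $-320810$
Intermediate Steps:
$j - b = -481536 - -160726 = -481536 + 160726 = -320810$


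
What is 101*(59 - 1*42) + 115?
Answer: 1832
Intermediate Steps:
101*(59 - 1*42) + 115 = 101*(59 - 42) + 115 = 101*17 + 115 = 1717 + 115 = 1832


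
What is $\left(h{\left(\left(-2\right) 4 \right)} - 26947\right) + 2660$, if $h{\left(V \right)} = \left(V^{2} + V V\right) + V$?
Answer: $-24167$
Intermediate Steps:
$h{\left(V \right)} = V + 2 V^{2}$ ($h{\left(V \right)} = \left(V^{2} + V^{2}\right) + V = 2 V^{2} + V = V + 2 V^{2}$)
$\left(h{\left(\left(-2\right) 4 \right)} - 26947\right) + 2660 = \left(\left(-2\right) 4 \left(1 + 2 \left(\left(-2\right) 4\right)\right) - 26947\right) + 2660 = \left(- 8 \left(1 + 2 \left(-8\right)\right) - 26947\right) + 2660 = \left(- 8 \left(1 - 16\right) - 26947\right) + 2660 = \left(\left(-8\right) \left(-15\right) - 26947\right) + 2660 = \left(120 - 26947\right) + 2660 = -26827 + 2660 = -24167$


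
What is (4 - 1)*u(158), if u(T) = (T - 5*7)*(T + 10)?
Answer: 61992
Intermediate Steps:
u(T) = (-35 + T)*(10 + T) (u(T) = (T - 35)*(10 + T) = (-35 + T)*(10 + T))
(4 - 1)*u(158) = (4 - 1)*(-350 + 158² - 25*158) = 3*(-350 + 24964 - 3950) = 3*20664 = 61992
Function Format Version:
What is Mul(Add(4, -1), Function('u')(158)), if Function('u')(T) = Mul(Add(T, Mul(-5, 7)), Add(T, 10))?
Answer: 61992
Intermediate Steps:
Function('u')(T) = Mul(Add(-35, T), Add(10, T)) (Function('u')(T) = Mul(Add(T, -35), Add(10, T)) = Mul(Add(-35, T), Add(10, T)))
Mul(Add(4, -1), Function('u')(158)) = Mul(Add(4, -1), Add(-350, Pow(158, 2), Mul(-25, 158))) = Mul(3, Add(-350, 24964, -3950)) = Mul(3, 20664) = 61992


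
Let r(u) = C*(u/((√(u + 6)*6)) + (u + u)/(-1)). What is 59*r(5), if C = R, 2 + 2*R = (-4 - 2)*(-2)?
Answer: -2950 + 1475*√11/66 ≈ -2875.9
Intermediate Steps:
R = 5 (R = -1 + ((-4 - 2)*(-2))/2 = -1 + (-6*(-2))/2 = -1 + (½)*12 = -1 + 6 = 5)
C = 5
r(u) = -10*u + 5*u/(6*√(6 + u)) (r(u) = 5*(u/((√(u + 6)*6)) + (u + u)/(-1)) = 5*(u/((√(6 + u)*6)) + (2*u)*(-1)) = 5*(u/((6*√(6 + u))) - 2*u) = 5*(u*(1/(6*√(6 + u))) - 2*u) = 5*(u/(6*√(6 + u)) - 2*u) = 5*(-2*u + u/(6*√(6 + u))) = -10*u + 5*u/(6*√(6 + u)))
59*r(5) = 59*(-10*5 + (⅚)*5/√(6 + 5)) = 59*(-50 + (⅚)*5/√11) = 59*(-50 + (⅚)*5*(√11/11)) = 59*(-50 + 25*√11/66) = -2950 + 1475*√11/66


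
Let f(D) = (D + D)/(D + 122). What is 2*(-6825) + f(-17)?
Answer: -1433284/105 ≈ -13650.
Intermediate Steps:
f(D) = 2*D/(122 + D) (f(D) = (2*D)/(122 + D) = 2*D/(122 + D))
2*(-6825) + f(-17) = 2*(-6825) + 2*(-17)/(122 - 17) = -13650 + 2*(-17)/105 = -13650 + 2*(-17)*(1/105) = -13650 - 34/105 = -1433284/105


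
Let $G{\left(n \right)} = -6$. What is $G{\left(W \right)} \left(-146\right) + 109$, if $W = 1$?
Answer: $985$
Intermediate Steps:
$G{\left(W \right)} \left(-146\right) + 109 = \left(-6\right) \left(-146\right) + 109 = 876 + 109 = 985$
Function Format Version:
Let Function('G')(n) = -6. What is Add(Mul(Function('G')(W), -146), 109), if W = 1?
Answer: 985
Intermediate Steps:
Add(Mul(Function('G')(W), -146), 109) = Add(Mul(-6, -146), 109) = Add(876, 109) = 985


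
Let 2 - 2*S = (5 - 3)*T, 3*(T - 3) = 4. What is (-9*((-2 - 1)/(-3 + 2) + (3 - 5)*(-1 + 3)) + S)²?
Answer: 289/9 ≈ 32.111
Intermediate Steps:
T = 13/3 (T = 3 + (⅓)*4 = 3 + 4/3 = 13/3 ≈ 4.3333)
S = -10/3 (S = 1 - (5 - 3)*13/(2*3) = 1 - 13/3 = -10/3 ≈ -3.3333)
(-9*((-2 - 1)/(-3 + 2) + (3 - 5)*(-1 + 3)) + S)² = (-9*((-2 - 1)/(-3 + 2) + (3 - 5)*(-1 + 3)) - 10/3)² = (-9*(-3/(-1) - 2*2) - 10/3)² = (-9*(-3*(-1) - 4) - 10/3)² = (-9*(3 - 4) - 10/3)² = (-9*(-1) - 10/3)² = (9 - 10/3)² = (17/3)² = 289/9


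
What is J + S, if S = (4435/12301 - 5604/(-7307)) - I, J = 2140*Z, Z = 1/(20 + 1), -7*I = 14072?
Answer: 3988996569221/1887551547 ≈ 2113.3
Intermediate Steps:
I = -14072/7 (I = -⅐*14072 = -14072/7 ≈ -2010.3)
Z = 1/21 ≈ 0.047619
J = 2140/21 (J = 2140*(1/21) = 2140/21 ≈ 101.90)
S = 1265548692747/629183849 (S = (4435/12301 - 5604/(-7307)) - 1*(-14072/7) = (4435*(1/12301) - 5604*(-1/7307)) + 14072/7 = (4435/12301 + 5604/7307) + 14072/7 = 101341349/89883407 + 14072/7 = 1265548692747/629183849 ≈ 2011.4)
J + S = 2140/21 + 1265548692747/629183849 = 3988996569221/1887551547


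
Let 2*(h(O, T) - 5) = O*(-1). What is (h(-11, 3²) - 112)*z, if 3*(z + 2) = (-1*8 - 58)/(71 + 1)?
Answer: 16849/72 ≈ 234.01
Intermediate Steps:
h(O, T) = 5 - O/2 (h(O, T) = 5 + (O*(-1))/2 = 5 + (-O)/2 = 5 - O/2)
z = -83/36 (z = -2 + ((-1*8 - 58)/(71 + 1))/3 = -2 + ((-8 - 58)/72)/3 = -2 + (-66*1/72)/3 = -2 + (⅓)*(-11/12) = -2 - 11/36 = -83/36 ≈ -2.3056)
(h(-11, 3²) - 112)*z = ((5 - ½*(-11)) - 112)*(-83/36) = ((5 + 11/2) - 112)*(-83/36) = (21/2 - 112)*(-83/36) = -203/2*(-83/36) = 16849/72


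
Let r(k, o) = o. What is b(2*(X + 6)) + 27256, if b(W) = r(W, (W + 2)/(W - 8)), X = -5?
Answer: 81766/3 ≈ 27255.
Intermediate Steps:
b(W) = (2 + W)/(-8 + W) (b(W) = (W + 2)/(W - 8) = (2 + W)/(-8 + W))
b(2*(X + 6)) + 27256 = (2 + 2*(-5 + 6))/(-8 + 2*(-5 + 6)) + 27256 = (2 + 2*1)/(-8 + 2*1) + 27256 = (2 + 2)/(-8 + 2) + 27256 = 4/(-6) + 27256 = -1/6*4 + 27256 = -2/3 + 27256 = 81766/3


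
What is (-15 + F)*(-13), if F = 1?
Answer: 182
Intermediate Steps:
(-15 + F)*(-13) = (-15 + 1)*(-13) = -14*(-13) = 182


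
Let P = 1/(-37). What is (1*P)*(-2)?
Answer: 2/37 ≈ 0.054054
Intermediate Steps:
P = -1/37 ≈ -0.027027
(1*P)*(-2) = (1*(-1/37))*(-2) = -1/37*(-2) = 2/37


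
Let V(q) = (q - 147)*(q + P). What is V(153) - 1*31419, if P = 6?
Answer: -30465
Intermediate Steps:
V(q) = (-147 + q)*(6 + q) (V(q) = (q - 147)*(q + 6) = (-147 + q)*(6 + q))
V(153) - 1*31419 = (-882 + 153² - 141*153) - 1*31419 = (-882 + 23409 - 21573) - 31419 = 954 - 31419 = -30465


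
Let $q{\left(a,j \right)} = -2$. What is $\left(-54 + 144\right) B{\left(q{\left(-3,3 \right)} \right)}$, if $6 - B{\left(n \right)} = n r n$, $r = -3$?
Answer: $1620$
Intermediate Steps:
$B{\left(n \right)} = 6 + 3 n^{2}$ ($B{\left(n \right)} = 6 - n \left(-3\right) n = 6 - - 3 n n = 6 - - 3 n^{2} = 6 + 3 n^{2}$)
$\left(-54 + 144\right) B{\left(q{\left(-3,3 \right)} \right)} = \left(-54 + 144\right) \left(6 + 3 \left(-2\right)^{2}\right) = 90 \left(6 + 3 \cdot 4\right) = 90 \left(6 + 12\right) = 90 \cdot 18 = 1620$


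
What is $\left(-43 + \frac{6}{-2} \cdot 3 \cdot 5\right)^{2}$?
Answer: $7744$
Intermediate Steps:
$\left(-43 + \frac{6}{-2} \cdot 3 \cdot 5\right)^{2} = \left(-43 + 6 \left(- \frac{1}{2}\right) 3 \cdot 5\right)^{2} = \left(-43 + \left(-3\right) 3 \cdot 5\right)^{2} = \left(-43 - 45\right)^{2} = \left(-88\right)^{2} = 7744$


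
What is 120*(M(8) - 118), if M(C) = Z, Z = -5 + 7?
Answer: -13920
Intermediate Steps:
Z = 2
M(C) = 2
120*(M(8) - 118) = 120*(2 - 118) = 120*(-116) = -13920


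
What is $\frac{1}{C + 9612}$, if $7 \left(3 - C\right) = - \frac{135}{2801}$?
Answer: $\frac{19607}{188521440} \approx 0.000104$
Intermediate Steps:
$C = \frac{58956}{19607}$ ($C = 3 - \frac{\left(-135\right) \frac{1}{2801}}{7} = 3 - - \frac{135}{19607} = 3 + \frac{135}{19607} = \frac{58956}{19607} \approx 3.0069$)
$\frac{1}{C + 9612} = \frac{1}{\frac{58956}{19607} + 9612} = \frac{1}{\frac{188521440}{19607}} = \frac{19607}{188521440}$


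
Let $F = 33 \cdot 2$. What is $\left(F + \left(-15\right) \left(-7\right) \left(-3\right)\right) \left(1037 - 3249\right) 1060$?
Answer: $583835280$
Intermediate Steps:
$F = 66$
$\left(F + \left(-15\right) \left(-7\right) \left(-3\right)\right) \left(1037 - 3249\right) 1060 = \left(66 + \left(-15\right) \left(-7\right) \left(-3\right)\right) \left(1037 - 3249\right) 1060 = \left(66 + 105 \left(-3\right)\right) \left(-2212\right) 1060 = \left(66 - 315\right) \left(-2212\right) 1060 = \left(-249\right) \left(-2212\right) 1060 = 550788 \cdot 1060 = 583835280$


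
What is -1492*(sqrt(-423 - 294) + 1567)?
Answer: -2337964 - 1492*I*sqrt(717) ≈ -2.338e+6 - 39951.0*I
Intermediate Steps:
-1492*(sqrt(-423 - 294) + 1567) = -1492*(sqrt(-717) + 1567) = -1492*(I*sqrt(717) + 1567) = -1492*(1567 + I*sqrt(717)) = -2337964 - 1492*I*sqrt(717)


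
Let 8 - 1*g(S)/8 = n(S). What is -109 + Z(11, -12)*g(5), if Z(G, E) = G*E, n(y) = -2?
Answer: -10669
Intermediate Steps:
g(S) = 80 (g(S) = 64 - 8*(-2) = 64 + 16 = 80)
Z(G, E) = E*G
-109 + Z(11, -12)*g(5) = -109 - 12*11*80 = -109 - 132*80 = -109 - 10560 = -10669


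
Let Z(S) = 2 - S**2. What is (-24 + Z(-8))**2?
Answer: 7396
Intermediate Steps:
(-24 + Z(-8))**2 = (-24 + (2 - 1*(-8)**2))**2 = (-24 + (2 - 1*64))**2 = (-24 + (2 - 64))**2 = (-24 - 62)**2 = (-86)**2 = 7396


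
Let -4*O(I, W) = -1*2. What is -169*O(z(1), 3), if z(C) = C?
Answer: -169/2 ≈ -84.500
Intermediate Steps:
O(I, W) = ½ (O(I, W) = -(-1)*2/4 = -¼*(-2) = ½)
-169*O(z(1), 3) = -169*½ = -169/2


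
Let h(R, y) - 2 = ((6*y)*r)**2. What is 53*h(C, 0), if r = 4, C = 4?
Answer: 106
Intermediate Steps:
h(R, y) = 2 + 576*y**2 (h(R, y) = 2 + ((6*y)*4)**2 = 2 + (24*y)**2 = 2 + 576*y**2)
53*h(C, 0) = 53*(2 + 576*0**2) = 53*(2 + 576*0) = 53*(2 + 0) = 53*2 = 106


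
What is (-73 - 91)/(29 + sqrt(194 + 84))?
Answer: -4756/563 + 164*sqrt(278)/563 ≈ -3.5907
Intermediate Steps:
(-73 - 91)/(29 + sqrt(194 + 84)) = -164/(29 + sqrt(278))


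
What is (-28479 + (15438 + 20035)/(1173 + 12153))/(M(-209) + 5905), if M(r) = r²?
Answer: -379475681/660783036 ≈ -0.57428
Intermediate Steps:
(-28479 + (15438 + 20035)/(1173 + 12153))/(M(-209) + 5905) = (-28479 + (15438 + 20035)/(1173 + 12153))/((-209)² + 5905) = (-28479 + 35473/13326)/(43681 + 5905) = (-28479 + 35473*(1/13326))/49586 = (-28479 + 35473/13326)*(1/49586) = -379475681/13326*1/49586 = -379475681/660783036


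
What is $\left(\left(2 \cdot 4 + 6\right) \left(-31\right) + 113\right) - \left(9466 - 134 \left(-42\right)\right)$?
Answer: $-15415$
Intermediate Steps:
$\left(\left(2 \cdot 4 + 6\right) \left(-31\right) + 113\right) - \left(9466 - 134 \left(-42\right)\right) = \left(\left(8 + 6\right) \left(-31\right) + 113\right) - \left(9466 - -5628\right) = \left(14 \left(-31\right) + 113\right) - \left(9466 + 5628\right) = \left(-434 + 113\right) - 15094 = -321 - 15094 = -15415$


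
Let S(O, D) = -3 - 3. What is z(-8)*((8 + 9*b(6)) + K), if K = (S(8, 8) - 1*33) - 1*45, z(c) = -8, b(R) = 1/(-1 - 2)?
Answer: 632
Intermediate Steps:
S(O, D) = -6
b(R) = -⅓ (b(R) = 1/(-3) = -⅓)
K = -84 (K = (-6 - 1*33) - 1*45 = (-6 - 33) - 45 = -39 - 45 = -84)
z(-8)*((8 + 9*b(6)) + K) = -8*((8 + 9*(-⅓)) - 84) = -8*((8 - 3) - 84) = -8*(5 - 84) = -8*(-79) = 632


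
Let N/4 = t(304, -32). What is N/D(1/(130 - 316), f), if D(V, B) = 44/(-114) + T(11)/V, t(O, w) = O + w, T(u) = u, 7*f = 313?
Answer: -15504/29161 ≈ -0.53167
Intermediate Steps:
f = 313/7 (f = (⅐)*313 = 313/7 ≈ 44.714)
D(V, B) = -22/57 + 11/V (D(V, B) = 44/(-114) + 11/V = 44*(-1/114) + 11/V = -22/57 + 11/V)
N = 1088 (N = 4*(304 - 32) = 4*272 = 1088)
N/D(1/(130 - 316), f) = 1088/(-22/57 + 11/(1/(130 - 316))) = 1088/(-22/57 + 11/(1/(-186))) = 1088/(-22/57 + 11/(-1/186)) = 1088/(-22/57 + 11*(-186)) = 1088/(-22/57 - 2046) = 1088/(-116644/57) = 1088*(-57/116644) = -15504/29161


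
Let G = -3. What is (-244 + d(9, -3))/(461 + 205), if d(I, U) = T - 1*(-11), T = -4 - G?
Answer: -13/37 ≈ -0.35135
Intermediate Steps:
T = -1 (T = -4 - 1*(-3) = -4 + 3 = -1)
d(I, U) = 10 (d(I, U) = -1 - 1*(-11) = -1 + 11 = 10)
(-244 + d(9, -3))/(461 + 205) = (-244 + 10)/(461 + 205) = -234/666 = -234*1/666 = -13/37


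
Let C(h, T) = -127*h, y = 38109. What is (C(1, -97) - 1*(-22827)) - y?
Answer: -15409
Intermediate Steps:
(C(1, -97) - 1*(-22827)) - y = (-127*1 - 1*(-22827)) - 1*38109 = (-127 + 22827) - 38109 = 22700 - 38109 = -15409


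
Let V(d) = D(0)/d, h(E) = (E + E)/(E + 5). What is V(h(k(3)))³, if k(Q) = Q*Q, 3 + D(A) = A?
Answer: -343/27 ≈ -12.704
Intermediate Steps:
D(A) = -3 + A
k(Q) = Q²
h(E) = 2*E/(5 + E) (h(E) = (2*E)/(5 + E) = 2*E/(5 + E))
V(d) = -3/d (V(d) = (-3 + 0)/d = -3/d)
V(h(k(3)))³ = (-3/(2*3²/(5 + 3²)))³ = (-3/(2*9/(5 + 9)))³ = (-3/(2*9/14))³ = (-3/(2*9*(1/14)))³ = (-3/9/7)³ = (-3*7/9)³ = (-7/3)³ = -343/27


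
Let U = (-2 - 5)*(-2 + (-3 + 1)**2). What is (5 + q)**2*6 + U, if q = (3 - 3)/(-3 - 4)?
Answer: 136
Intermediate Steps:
q = 0 (q = 0/(-7) = 0*(-1/7) = 0)
U = -14 (U = -7*(-2 + (-2)**2) = -7*(-2 + 4) = -7*2 = -14)
(5 + q)**2*6 + U = (5 + 0)**2*6 - 14 = 5**2*6 - 14 = 25*6 - 14 = 150 - 14 = 136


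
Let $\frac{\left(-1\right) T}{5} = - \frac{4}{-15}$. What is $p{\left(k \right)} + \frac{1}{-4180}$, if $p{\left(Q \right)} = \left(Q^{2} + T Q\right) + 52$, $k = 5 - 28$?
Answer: $\frac{7670297}{12540} \approx 611.67$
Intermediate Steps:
$T = - \frac{4}{3}$ ($T = - 5 \left(- \frac{4}{-15}\right) = - 5 \left(\left(-4\right) \left(- \frac{1}{15}\right)\right) = \left(-5\right) \frac{4}{15} = - \frac{4}{3} \approx -1.3333$)
$k = -23$ ($k = 5 - 28 = -23$)
$p{\left(Q \right)} = 52 + Q^{2} - \frac{4 Q}{3}$ ($p{\left(Q \right)} = \left(Q^{2} - \frac{4 Q}{3}\right) + 52 = 52 + Q^{2} - \frac{4 Q}{3}$)
$p{\left(k \right)} + \frac{1}{-4180} = \left(52 + \left(-23\right)^{2} - - \frac{92}{3}\right) + \frac{1}{-4180} = \left(52 + 529 + \frac{92}{3}\right) - \frac{1}{4180} = \frac{1835}{3} - \frac{1}{4180} = \frac{7670297}{12540}$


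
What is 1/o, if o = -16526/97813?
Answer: -97813/16526 ≈ -5.9187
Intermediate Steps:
o = -16526/97813 (o = -16526*1/97813 = -16526/97813 ≈ -0.16896)
1/o = 1/(-16526/97813) = -97813/16526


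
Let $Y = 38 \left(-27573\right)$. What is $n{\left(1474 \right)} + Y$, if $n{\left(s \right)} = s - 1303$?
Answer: $-1047603$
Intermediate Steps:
$n{\left(s \right)} = -1303 + s$
$Y = -1047774$
$n{\left(1474 \right)} + Y = \left(-1303 + 1474\right) - 1047774 = 171 - 1047774 = -1047603$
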